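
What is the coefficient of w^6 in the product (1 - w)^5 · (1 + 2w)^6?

Coefficient of w^6 = Σ_{j} C(5,j)·(-1)^j·C(6,6-j)·2^(6-j) for j from 0 to 5.
= 64 + (-960) + 2400 + (-1600) + 300 + (-12) = 192.

192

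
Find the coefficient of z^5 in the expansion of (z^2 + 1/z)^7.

General term: C(7,j)·(z^2)^j·(1/z)^(7-j), with z-exponent 2j − 1(7−j) = 3j − 7.
Set 3j − 7 = 5: j = 4.
C(7,4) = 35; 1^4 = 1; 1^3 = 1.
Coefficient = 35 · 1 · 1 = 35.

35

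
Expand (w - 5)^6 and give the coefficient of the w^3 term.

-2500

The general term is C(6,j)·(w)^j·(-5)^(6-j); the w^3 term has j = 3.
C(6,3) = 20.
Coefficient = C(6,3) · (-5)^3 = 20 · (-125) = -2500.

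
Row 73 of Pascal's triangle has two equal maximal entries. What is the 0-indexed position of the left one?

36

For odd n = 73, C(73,m) peaks at m = (n−1)/2 and (n+1)/2; the lesser is 36.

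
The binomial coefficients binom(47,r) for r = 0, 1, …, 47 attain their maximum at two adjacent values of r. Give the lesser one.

23

For odd n = 47, C(47,r) peaks at r = (n−1)/2 and (n+1)/2; the lesser is 23.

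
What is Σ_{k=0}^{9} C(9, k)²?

48620

By Vandermonde's identity, Σ C(9,k)² = C(18,9) = 48620.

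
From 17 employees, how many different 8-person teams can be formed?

24310

This is C(17,8) = 24310.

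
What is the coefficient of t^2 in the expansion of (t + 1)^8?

The general term is C(8,j)·(t)^j·(1)^(8-j); the t^2 term has j = 2.
C(8,2) = 28.
Coefficient = C(8,2) = 28.

28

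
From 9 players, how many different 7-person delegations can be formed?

This is C(9,7) = 36.

36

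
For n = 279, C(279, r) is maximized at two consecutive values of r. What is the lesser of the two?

For odd n = 279, C(279,r) peaks at r = (n−1)/2 and (n+1)/2; the lesser is 139.

139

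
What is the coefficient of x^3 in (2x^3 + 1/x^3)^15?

1647360

General term: C(15,j)·(2x^3)^j·(1/x^3)^(15-j), with x-exponent 3j − 3(15−j) = 6j − 45.
Set 6j − 45 = 3: j = 8.
C(15,8) = 6435; 2^8 = 256; 1^7 = 1.
Coefficient = 6435 · 256 · 1 = 1647360.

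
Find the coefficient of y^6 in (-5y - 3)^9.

-35437500

The general term is C(9,j)·(-5y)^j·(-3)^(9-j); the y^6 term has j = 6.
C(9,6) = 84.
Coefficient = C(9,6) · (-5)^6 · (-3)^3 = 84 · 15625 · (-27) = -35437500.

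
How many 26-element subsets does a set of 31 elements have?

C(31,26) = C(31,5) by symmetry.
C(31,5) = (31·30·29·28·27) / 5! = 20389320 / 120 = 169911.

169911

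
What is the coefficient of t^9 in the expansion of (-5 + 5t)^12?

-53710937500

The general term is C(12,j)·(-5)^j·(5t)^(12-j); the t^9 term has j = 3.
C(12,3) = 220.
Coefficient = C(12,3) · (-5)^3 · 5^9 = 220 · (-125) · 1953125 = -53710937500.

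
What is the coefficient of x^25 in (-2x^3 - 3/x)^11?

General term: C(11,j)·(-2x^3)^j·(-3/x)^(11-j), with x-exponent 3j − 1(11−j) = 4j − 11.
Set 4j − 11 = 25: j = 9.
C(11,9) = 55; (-2)^9 = -512; (-3)^2 = 9.
Coefficient = 55 · (-512) · 9 = -253440.

-253440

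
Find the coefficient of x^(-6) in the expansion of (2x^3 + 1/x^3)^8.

448

General term: C(8,j)·(2x^3)^j·(1/x^3)^(8-j), with x-exponent 3j − 3(8−j) = 6j − 24.
Set 6j − 24 = -6: j = 3.
C(8,3) = 56; 2^3 = 8; 1^5 = 1.
Coefficient = 56 · 8 · 1 = 448.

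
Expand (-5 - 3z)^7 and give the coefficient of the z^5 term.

The general term is C(7,j)·(-5)^j·(-3z)^(7-j); the z^5 term has j = 2.
C(7,2) = 21.
Coefficient = C(7,2) · (-5)^2 · (-3)^5 = 21 · 25 · (-243) = -127575.

-127575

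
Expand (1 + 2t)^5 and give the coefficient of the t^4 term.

80

The general term is C(5,j)·(1)^j·(2t)^(5-j); the t^4 term has j = 1.
C(5,1) = 5.
Coefficient = C(5,1) · 2^4 = 5 · 16 = 80.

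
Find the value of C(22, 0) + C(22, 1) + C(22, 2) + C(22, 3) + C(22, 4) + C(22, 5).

35443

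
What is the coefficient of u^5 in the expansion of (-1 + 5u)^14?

The general term is C(14,j)·(-1)^j·(5u)^(14-j); the u^5 term has j = 9.
C(14,9) = 2002.
Coefficient = C(14,9) · (-1)^9 · 5^5 = 2002 · (-1) · 3125 = -6256250.

-6256250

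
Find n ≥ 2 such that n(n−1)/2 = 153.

n(n−1)/2 = 153 ⇒ n(n−1) = 306. Since 18·17 = 306, n = 18.

18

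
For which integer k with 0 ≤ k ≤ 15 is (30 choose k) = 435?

2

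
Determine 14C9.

C(14,9) = C(14,5) by symmetry.
C(14,5) = (14·13·12·11·10) / 5! = 240240 / 120 = 2002.

2002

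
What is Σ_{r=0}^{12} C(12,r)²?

2704156

By Vandermonde's identity, Σ C(12,r)² = C(24,12) = 2704156.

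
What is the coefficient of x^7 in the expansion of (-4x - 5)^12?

40550400000

The general term is C(12,j)·(-4x)^j·(-5)^(12-j); the x^7 term has j = 7.
C(12,7) = 792.
Coefficient = C(12,7) · (-4)^7 · (-5)^5 = 792 · (-16384) · (-3125) = 40550400000.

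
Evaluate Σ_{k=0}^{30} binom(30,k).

Setting x = 1 in (1+x)^30 gives Σ C(30,k) = 2^30 = 1073741824.

1073741824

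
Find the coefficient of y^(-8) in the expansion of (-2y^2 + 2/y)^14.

1490944

General term: C(14,j)·(-2y^2)^j·(2/y)^(14-j), with y-exponent 2j − 1(14−j) = 3j − 14.
Set 3j − 14 = -8: j = 2.
C(14,2) = 91; (-2)^2 = 4; 2^12 = 4096.
Coefficient = 91 · 4 · 4096 = 1490944.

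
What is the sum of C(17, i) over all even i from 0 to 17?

Even-i terms of row 17 sum to 2^16 = 65536.

65536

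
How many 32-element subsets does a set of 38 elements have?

2760681

C(38,32) = C(38,6) by symmetry.
C(38,6) = (38·37·36·35·34·33) / 6! = 1987690320 / 720 = 2760681.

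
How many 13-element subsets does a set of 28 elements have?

C(28,13) = (28·27·26·25·24·23·22·21·20·19·18·17·16) / 13! = 233153109116928000 / 6227020800 = 37442160.

37442160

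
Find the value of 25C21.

C(25,21) = C(25,4) by symmetry.
C(25,4) = (25·24·23·22) / 4! = 303600 / 24 = 12650.

12650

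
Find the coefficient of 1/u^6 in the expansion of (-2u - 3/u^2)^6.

4860

General term: C(6,j)·(-2u)^j·(-3/u^2)^(6-j), with u-exponent 1j − 2(6−j) = 3j − 12.
Set 3j − 12 = -6: j = 2.
C(6,2) = 15; (-2)^2 = 4; (-3)^4 = 81.
Coefficient = 15 · 4 · 81 = 4860.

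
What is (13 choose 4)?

C(13,4) = (13·12·11·10) / 4! = 17160 / 24 = 715.

715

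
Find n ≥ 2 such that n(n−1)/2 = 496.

n(n−1)/2 = 496 ⇒ n(n−1) = 992. Since 32·31 = 992, n = 32.

32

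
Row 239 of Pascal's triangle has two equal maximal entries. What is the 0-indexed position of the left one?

For odd n = 239, C(239,k) peaks at k = (n−1)/2 and (n+1)/2; the lower is 119.

119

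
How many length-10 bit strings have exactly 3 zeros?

Choose the 3 positions: C(10,3) = 120.

120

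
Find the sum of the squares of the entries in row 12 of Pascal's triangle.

By Vandermonde's identity, Σ C(12,j)² = C(24,12) = 2704156.

2704156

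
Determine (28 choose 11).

21474180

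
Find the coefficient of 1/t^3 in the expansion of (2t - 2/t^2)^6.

-1280

General term: C(6,j)·(2t)^j·(-2/t^2)^(6-j), with t-exponent 1j − 2(6−j) = 3j − 12.
Set 3j − 12 = -3: j = 3.
C(6,3) = 20; 2^3 = 8; (-2)^3 = -8.
Coefficient = 20 · 8 · (-8) = -1280.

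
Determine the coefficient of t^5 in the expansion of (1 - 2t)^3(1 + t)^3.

Coefficient of t^5 = Σ_{j} C(3,j)·(-2)^j·C(3,5-j)·1^(5-j) for j from 2 to 3.
= 12 + (-24) = -12.

-12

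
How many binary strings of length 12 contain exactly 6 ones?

Choose the 6 positions: C(12,6) = 924.

924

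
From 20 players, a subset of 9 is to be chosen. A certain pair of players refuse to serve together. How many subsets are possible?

136136

All 9-subsets: C(20,9) = 167960. Those containing both fixed elements: C(18,7) = 31824.
167960 − 31824 = 136136.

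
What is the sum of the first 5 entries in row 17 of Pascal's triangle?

1 + 17 + 136 + 680 + 2380 = 3214.

3214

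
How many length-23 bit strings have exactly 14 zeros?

817190

Choose the 14 positions: C(23,14) = 817190.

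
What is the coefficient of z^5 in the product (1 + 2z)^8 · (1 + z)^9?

Coefficient of z^5 = Σ_{j} C(8,j)·2^j·C(9,5-j)·1^(5-j) for j from 0 to 5.
= 126 + 2016 + 9408 + 16128 + 10080 + 1792 = 39550.

39550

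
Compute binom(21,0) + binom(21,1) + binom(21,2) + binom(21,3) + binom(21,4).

7547

1 + 21 + 210 + 1330 + 5985 = 7547.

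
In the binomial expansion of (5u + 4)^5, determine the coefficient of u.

6400

The general term is C(5,j)·(5u)^j·(4)^(5-j); the u^1 term has j = 1.
C(5,1) = 5.
Coefficient = C(5,1) · 5^1 · 4^4 = 5 · 5 · 256 = 6400.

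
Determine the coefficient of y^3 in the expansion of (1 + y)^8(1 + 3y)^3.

Coefficient of y^3 = Σ_{j} C(8,j)·1^j·C(3,3-j)·3^(3-j) for j from 0 to 3.
= 27 + 216 + 252 + 56 = 551.

551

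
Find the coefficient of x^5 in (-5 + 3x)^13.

122164453125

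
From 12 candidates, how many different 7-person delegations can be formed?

This is C(12,7) = 792.

792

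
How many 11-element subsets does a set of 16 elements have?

4368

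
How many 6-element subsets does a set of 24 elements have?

134596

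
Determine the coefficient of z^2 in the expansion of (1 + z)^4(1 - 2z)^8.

Coefficient of z^2 = Σ_{j} C(4,j)·1^j·C(8,2-j)·(-2)^(2-j) for j from 0 to 2.
= 112 + (-64) + 6 = 54.

54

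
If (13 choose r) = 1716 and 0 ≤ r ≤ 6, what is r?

C(13,r) increases on 0 ≤ r ≤ 6. C(13,5) = 1287 and C(13,6) = 1716, so r = 6.

6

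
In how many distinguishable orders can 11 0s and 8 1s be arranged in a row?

75582

Choose positions for the 0s: C(19,11) = 75582.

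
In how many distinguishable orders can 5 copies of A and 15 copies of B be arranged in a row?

15504

Choose positions for the A's: C(20,5) = 15504.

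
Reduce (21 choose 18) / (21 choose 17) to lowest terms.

2/9

C(n,k+1)/C(n,k) = (n−k)/(k+1) = (21−17)/(17+1) = 4/18 = 2/9.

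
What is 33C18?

C(33,18) = C(33,15) by symmetry.
C(33,15) = (33·32·31·30·29·28·27·26·25·24·23·22·21·20·19) / 15! = 1356265350621941760000 / 1307674368000 = 1037158320.

1037158320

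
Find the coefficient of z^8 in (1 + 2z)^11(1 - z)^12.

-11121

Coefficient of z^8 = Σ_{j} C(11,j)·2^j·C(12,8-j)·(-1)^(8-j) for j from 0 to 8.
= 495 + (-17424) + 203280 + (-1045440) + 2613600 + (-3252480) + 1951488 + (-506880) + 42240 = -11121.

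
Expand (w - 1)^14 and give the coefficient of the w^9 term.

-2002

The general term is C(14,j)·(w)^j·(-1)^(14-j); the w^9 term has j = 9.
C(14,9) = 2002.
Coefficient = C(14,9) · (-1)^5 = 2002 · (-1) = -2002.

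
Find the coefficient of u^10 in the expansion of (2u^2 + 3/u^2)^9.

41472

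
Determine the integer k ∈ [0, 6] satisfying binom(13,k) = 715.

4

C(13,k) increases on 0 ≤ k ≤ 6. C(13,3) = 286 and C(13,4) = 715, so k = 4.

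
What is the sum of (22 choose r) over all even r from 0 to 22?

2097152

Half of (1+1)^22 + (1−1)^22 gives the even-index sum: 2^21 = 2097152.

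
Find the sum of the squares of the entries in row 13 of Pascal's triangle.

By Vandermonde's identity, Σ C(13,i)² = C(26,13) = 10400600.

10400600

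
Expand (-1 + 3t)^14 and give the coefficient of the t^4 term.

The general term is C(14,j)·(-1)^j·(3t)^(14-j); the t^4 term has j = 10.
C(14,10) = 1001.
Coefficient = C(14,10) · 3^4 = 1001 · 81 = 81081.

81081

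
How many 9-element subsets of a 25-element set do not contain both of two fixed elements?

All 9-subsets: C(25,9) = 2042975. Those containing both fixed elements: C(23,7) = 245157.
2042975 − 245157 = 1797818.

1797818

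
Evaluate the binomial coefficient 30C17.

119759850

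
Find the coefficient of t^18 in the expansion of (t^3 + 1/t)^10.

120

General term: C(10,j)·(t^3)^j·(1/t)^(10-j), with t-exponent 3j − 1(10−j) = 4j − 10.
Set 4j − 10 = 18: j = 7.
C(10,7) = 120; 1^7 = 1; 1^3 = 1.
Coefficient = 120 · 1 · 1 = 120.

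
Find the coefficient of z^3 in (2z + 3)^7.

22680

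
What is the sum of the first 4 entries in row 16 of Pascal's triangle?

697

1 + 16 + 120 + 560 = 697.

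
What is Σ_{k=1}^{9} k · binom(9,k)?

2304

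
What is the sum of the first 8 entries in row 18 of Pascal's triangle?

63004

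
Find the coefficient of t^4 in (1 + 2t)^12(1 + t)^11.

46090

Coefficient of t^4 = Σ_{j} C(12,j)·2^j·C(11,4-j)·1^(4-j) for j from 0 to 4.
= 330 + 3960 + 14520 + 19360 + 7920 = 46090.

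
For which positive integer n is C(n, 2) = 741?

n(n−1)/2 = 741 ⇒ n(n−1) = 1482. Since 39·38 = 1482, n = 39.

39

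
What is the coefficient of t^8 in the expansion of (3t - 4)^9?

-236196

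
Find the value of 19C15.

C(19,15) = C(19,4) by symmetry.
C(19,4) = (19·18·17·16) / 4! = 93024 / 24 = 3876.

3876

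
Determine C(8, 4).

C(8,4) = (8·7·6·5) / 4! = 1680 / 24 = 70.

70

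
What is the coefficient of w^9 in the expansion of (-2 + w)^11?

The general term is C(11,j)·(-2)^j·(w)^(11-j); the w^9 term has j = 2.
C(11,2) = 55.
Coefficient = C(11,2) · (-2)^2 = 55 · 4 = 220.

220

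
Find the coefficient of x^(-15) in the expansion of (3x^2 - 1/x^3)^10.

-3240

General term: C(10,j)·(3x^2)^j·(-1/x^3)^(10-j), with x-exponent 2j − 3(10−j) = 5j − 30.
Set 5j − 30 = -15: j = 3.
C(10,3) = 120; 3^3 = 27; (-1)^7 = -1.
Coefficient = 120 · 27 · (-1) = -3240.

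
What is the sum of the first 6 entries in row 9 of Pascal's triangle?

1 + 9 + 36 + 84 + 126 + 126 = 382.

382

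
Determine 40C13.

C(40,13) = (40·39·38·37·36·35·34·33·32·31·30·29·28) / 13! = 74931129164795904000 / 6227020800 = 12033222880.

12033222880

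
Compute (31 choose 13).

C(31,13) = (31·30·29·28·27·26·25·24·23·22·21·20·19) / 13! = 1284342188088960000 / 6227020800 = 206253075.

206253075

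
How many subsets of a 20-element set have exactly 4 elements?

4845

Choose the 4 positions: C(20,4) = 4845.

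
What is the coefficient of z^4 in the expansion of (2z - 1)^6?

240

The general term is C(6,j)·(2z)^j·(-1)^(6-j); the z^4 term has j = 4.
C(6,4) = 15.
Coefficient = C(6,4) · 2^4 = 15 · 16 = 240.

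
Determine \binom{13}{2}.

78

C(13,2) = (13·12) / 2! = 156 / 2 = 78.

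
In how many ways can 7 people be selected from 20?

77520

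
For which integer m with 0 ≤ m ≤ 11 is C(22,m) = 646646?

10

C(22,m) increases on 0 ≤ m ≤ 11. C(22,9) = 497420 and C(22,10) = 646646, so m = 10.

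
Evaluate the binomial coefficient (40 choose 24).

62852101650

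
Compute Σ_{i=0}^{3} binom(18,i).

988

1 + 18 + 153 + 816 = 988.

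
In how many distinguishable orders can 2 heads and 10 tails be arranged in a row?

66

Choose positions for the heads: C(12,2) = 66.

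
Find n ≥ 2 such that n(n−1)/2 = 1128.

48

n(n−1)/2 = 1128 ⇒ n(n−1) = 2256. Since 48·47 = 2256, n = 48.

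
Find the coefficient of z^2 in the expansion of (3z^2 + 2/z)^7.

15120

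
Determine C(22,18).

7315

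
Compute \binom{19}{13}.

27132

C(19,13) = C(19,6) by symmetry.
C(19,6) = (19·18·17·16·15·14) / 6! = 19535040 / 720 = 27132.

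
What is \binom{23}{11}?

C(23,11) = (23·22·21·20·19·18·17·16·15·14·13) / 11! = 53970627110400 / 39916800 = 1352078.

1352078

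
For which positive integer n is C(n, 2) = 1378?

n(n−1)/2 = 1378 ⇒ n(n−1) = 2756. Since 53·52 = 2756, n = 53.

53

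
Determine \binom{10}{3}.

120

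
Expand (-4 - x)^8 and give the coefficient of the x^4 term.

The general term is C(8,j)·(-4)^j·(-x)^(8-j); the x^4 term has j = 4.
C(8,4) = 70.
Coefficient = C(8,4) · (-4)^4 = 70 · 256 = 17920.

17920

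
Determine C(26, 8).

1562275

C(26,8) = (26·25·24·23·22·21·20·19) / 8! = 62990928000 / 40320 = 1562275.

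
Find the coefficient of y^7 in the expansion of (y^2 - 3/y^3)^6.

General term: C(6,j)·(y^2)^j·(-3/y^3)^(6-j), with y-exponent 2j − 3(6−j) = 5j − 18.
Set 5j − 18 = 7: j = 5.
C(6,5) = 6; 1^5 = 1; (-3)^1 = -3.
Coefficient = 6 · 1 · (-3) = -18.

-18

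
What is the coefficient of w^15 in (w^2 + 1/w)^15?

3003

General term: C(15,j)·(w^2)^j·(1/w)^(15-j), with w-exponent 2j − 1(15−j) = 3j − 15.
Set 3j − 15 = 15: j = 10.
C(15,10) = 3003; 1^10 = 1; 1^5 = 1.
Coefficient = 3003 · 1 · 1 = 3003.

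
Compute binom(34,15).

C(34,15) = (34·33·32·31·30·29·28·27·26·25·24·23·22·21·20) / 15! = 2427001153744527360000 / 1307674368000 = 1855967520.

1855967520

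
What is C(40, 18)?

113380261800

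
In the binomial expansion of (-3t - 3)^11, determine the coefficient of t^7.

-58458510

The general term is C(11,j)·(-3t)^j·(-3)^(11-j); the t^7 term has j = 7.
C(11,7) = 330.
Coefficient = C(11,7) · (-3)^7 · (-3)^4 = 330 · (-2187) · 81 = -58458510.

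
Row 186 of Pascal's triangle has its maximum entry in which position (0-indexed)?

C(186,r) is maximized at r = 186/2 = 93.

93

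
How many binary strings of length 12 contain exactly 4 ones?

Choose the 4 positions: C(12,4) = 495.

495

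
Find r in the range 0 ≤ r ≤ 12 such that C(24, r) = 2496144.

11

C(24,r) increases on 0 ≤ r ≤ 12. C(24,10) = 1961256 and C(24,11) = 2496144, so r = 11.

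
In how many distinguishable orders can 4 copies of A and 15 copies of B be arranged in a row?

Choose positions for the A's: C(19,4) = 3876.

3876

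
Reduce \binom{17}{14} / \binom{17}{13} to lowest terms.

2/7

C(n,k+1)/C(n,k) = (n−k)/(k+1) = (17−13)/(13+1) = 4/14 = 2/7.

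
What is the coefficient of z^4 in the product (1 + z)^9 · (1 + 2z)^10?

Coefficient of z^4 = Σ_{j} C(9,j)·1^j·C(10,4-j)·2^(4-j) for j from 0 to 4.
= 3360 + 8640 + 6480 + 1680 + 126 = 20286.

20286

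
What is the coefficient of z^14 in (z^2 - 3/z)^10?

General term: C(10,j)·(z^2)^j·(-3/z)^(10-j), with z-exponent 2j − 1(10−j) = 3j − 10.
Set 3j − 10 = 14: j = 8.
C(10,8) = 45; 1^8 = 1; (-3)^2 = 9.
Coefficient = 45 · 1 · 9 = 405.

405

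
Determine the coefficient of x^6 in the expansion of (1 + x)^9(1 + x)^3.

924

Coefficient of x^6 = Σ_{j} C(9,j)·C(3,6-j) for j from 3 to 6.
= 84 + 378 + 378 + 84 = 924.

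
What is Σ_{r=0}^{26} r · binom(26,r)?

872415232

Differentiating (1+x)^26 and setting x=1: Σ r·C(26,r) = 26·2^25 = 872415232.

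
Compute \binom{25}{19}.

177100

C(25,19) = C(25,6) by symmetry.
C(25,6) = (25·24·23·22·21·20) / 6! = 127512000 / 720 = 177100.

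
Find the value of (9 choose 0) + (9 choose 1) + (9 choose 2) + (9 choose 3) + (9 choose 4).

256

1 + 9 + 36 + 84 + 126 = 256.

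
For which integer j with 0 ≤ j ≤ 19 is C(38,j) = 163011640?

9

C(38,j) increases on 0 ≤ j ≤ 19. C(38,8) = 48903492 and C(38,9) = 163011640, so j = 9.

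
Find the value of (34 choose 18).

C(34,18) = C(34,16) by symmetry.
C(34,16) = (34·33·32·31·30·29·28·27·26·25·24·23·22·21·20·19) / 16! = 46113021921146019840000 / 20922789888000 = 2203961430.

2203961430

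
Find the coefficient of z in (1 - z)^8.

The general term is C(8,j)·(1)^j·(-z)^(8-j); the z^1 term has j = 7.
C(8,7) = 8.
Coefficient = C(8,7) · (-1)^1 = 8 · (-1) = -8.

-8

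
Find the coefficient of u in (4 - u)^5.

The general term is C(5,j)·(4)^j·(-u)^(5-j); the u^1 term has j = 4.
C(5,4) = 5.
Coefficient = C(5,4) · 4^4 · (-1)^1 = 5 · 256 · (-1) = -1280.

-1280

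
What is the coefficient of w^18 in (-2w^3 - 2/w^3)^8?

General term: C(8,j)·(-2w^3)^j·(-2/w^3)^(8-j), with w-exponent 3j − 3(8−j) = 6j − 24.
Set 6j − 24 = 18: j = 7.
C(8,7) = 8; (-2)^7 = -128; (-2)^1 = -2.
Coefficient = 8 · (-128) · (-2) = 2048.

2048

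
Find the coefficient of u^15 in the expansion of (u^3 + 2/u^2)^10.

960

General term: C(10,j)·(u^3)^j·(2/u^2)^(10-j), with u-exponent 3j − 2(10−j) = 5j − 20.
Set 5j − 20 = 15: j = 7.
C(10,7) = 120; 1^7 = 1; 2^3 = 8.
Coefficient = 120 · 1 · 8 = 960.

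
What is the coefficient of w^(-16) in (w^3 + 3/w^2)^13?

13817466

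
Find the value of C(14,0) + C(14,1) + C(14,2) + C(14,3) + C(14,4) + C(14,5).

1 + 14 + 91 + 364 + 1001 + 2002 = 3473.

3473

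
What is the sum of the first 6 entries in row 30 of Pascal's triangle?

1 + 30 + 435 + 4060 + 27405 + 142506 = 174437.

174437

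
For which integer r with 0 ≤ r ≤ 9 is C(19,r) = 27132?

6

C(19,r) increases on 0 ≤ r ≤ 9. C(19,5) = 11628 and C(19,6) = 27132, so r = 6.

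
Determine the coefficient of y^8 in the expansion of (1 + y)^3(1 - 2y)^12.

-25344

Coefficient of y^8 = Σ_{j} C(3,j)·1^j·C(12,8-j)·(-2)^(8-j) for j from 0 to 3.
= 126720 + (-304128) + 177408 + (-25344) = -25344.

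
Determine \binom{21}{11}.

352716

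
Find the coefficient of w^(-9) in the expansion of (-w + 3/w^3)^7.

-2835

General term: C(7,j)·(-w)^j·(3/w^3)^(7-j), with w-exponent 1j − 3(7−j) = 4j − 21.
Set 4j − 21 = -9: j = 3.
C(7,3) = 35; (-1)^3 = -1; 3^4 = 81.
Coefficient = 35 · (-1) · 81 = -2835.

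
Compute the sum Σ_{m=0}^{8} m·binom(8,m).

1024

Differentiating (1+x)^8 and setting x=1: Σ m·C(8,m) = 8·2^7 = 1024.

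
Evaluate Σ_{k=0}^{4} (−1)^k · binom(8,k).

35

The partial alternating sum Σ_{k=0}^{4} (−1)^k C(8,k) = (−1)^4 C(7,4) = 35.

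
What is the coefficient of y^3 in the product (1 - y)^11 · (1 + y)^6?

20

Coefficient of y^3 = Σ_{j} C(11,j)·(-1)^j·C(6,3-j)·1^(3-j) for j from 0 to 3.
= 20 + (-165) + 330 + (-165) = 20.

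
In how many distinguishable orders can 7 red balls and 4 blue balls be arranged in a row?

Choose positions for the red balls: C(11,7) = 330.

330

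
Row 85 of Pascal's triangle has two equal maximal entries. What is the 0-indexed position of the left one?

For odd n = 85, C(85,m) peaks at m = (n−1)/2 and (n+1)/2; the lower is 42.

42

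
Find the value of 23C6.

C(23,6) = (23·22·21·20·19·18) / 6! = 72681840 / 720 = 100947.

100947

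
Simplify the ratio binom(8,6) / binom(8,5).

1/2

C(n,k+1)/C(n,k) = (n−k)/(k+1) = (8−5)/(5+1) = 3/6 = 1/2.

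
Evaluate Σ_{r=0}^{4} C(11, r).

1 + 11 + 55 + 165 + 330 = 562.

562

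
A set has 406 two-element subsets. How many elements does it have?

n(n−1)/2 = 406 ⇒ n(n−1) = 812. Since 29·28 = 812, n = 29.

29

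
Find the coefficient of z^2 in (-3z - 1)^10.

405

The general term is C(10,j)·(-3z)^j·(-1)^(10-j); the z^2 term has j = 2.
C(10,2) = 45.
Coefficient = C(10,2) · (-3)^2 = 45 · 9 = 405.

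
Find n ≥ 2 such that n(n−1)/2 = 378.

n(n−1)/2 = 378 ⇒ n(n−1) = 756. Since 28·27 = 756, n = 28.

28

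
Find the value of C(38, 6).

2760681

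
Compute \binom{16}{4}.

C(16,4) = (16·15·14·13) / 4! = 43680 / 24 = 1820.

1820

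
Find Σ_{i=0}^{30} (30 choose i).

The entries of row 30 sum to 2^30 = 1073741824.

1073741824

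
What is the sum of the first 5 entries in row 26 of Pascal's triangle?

1 + 26 + 325 + 2600 + 14950 = 17902.

17902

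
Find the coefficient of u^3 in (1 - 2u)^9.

The general term is C(9,j)·(1)^j·(-2u)^(9-j); the u^3 term has j = 6.
C(9,6) = 84.
Coefficient = C(9,6) · (-2)^3 = 84 · (-8) = -672.

-672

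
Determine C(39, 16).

37711260990

C(39,16) = (39·38·37·36·35·34·33·32·31·30·29·28·27·26·25·24) / 16! = 789024790105300869120000 / 20922789888000 = 37711260990.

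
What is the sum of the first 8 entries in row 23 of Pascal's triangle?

1 + 23 + 253 + 1771 + 8855 + 33649 + 100947 + 245157 = 390656.

390656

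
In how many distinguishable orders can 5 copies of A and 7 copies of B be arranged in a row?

Choose positions for the A's: C(12,5) = 792.

792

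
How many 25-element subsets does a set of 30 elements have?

C(30,25) = C(30,5) by symmetry.
C(30,5) = (30·29·28·27·26) / 5! = 17100720 / 120 = 142506.

142506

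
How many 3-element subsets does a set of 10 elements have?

120

C(10,3) = (10·9·8) / 3! = 720 / 6 = 120.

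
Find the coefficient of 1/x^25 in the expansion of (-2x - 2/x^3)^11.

-112640

General term: C(11,j)·(-2x)^j·(-2/x^3)^(11-j), with x-exponent 1j − 3(11−j) = 4j − 33.
Set 4j − 33 = -25: j = 2.
C(11,2) = 55; (-2)^2 = 4; (-2)^9 = -512.
Coefficient = 55 · 4 · (-512) = -112640.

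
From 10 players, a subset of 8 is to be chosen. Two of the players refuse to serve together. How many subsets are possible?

17

All 8-subsets: C(10,8) = 45. Those containing both fixed elements: C(8,6) = 28.
45 − 28 = 17.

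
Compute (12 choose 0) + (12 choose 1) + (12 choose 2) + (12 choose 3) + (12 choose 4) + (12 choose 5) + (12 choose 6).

1 + 12 + 66 + 220 + 495 + 792 + 924 = 2510.

2510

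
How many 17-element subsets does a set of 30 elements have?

C(30,17) = C(30,13) by symmetry.
C(30,13) = (30·29·28·27·26·25·24·23·22·21·20·19·18) / 13! = 745747076954880000 / 6227020800 = 119759850.

119759850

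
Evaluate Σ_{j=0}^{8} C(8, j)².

12870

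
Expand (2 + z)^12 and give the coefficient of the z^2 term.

67584

The general term is C(12,j)·(2)^j·(z)^(12-j); the z^2 term has j = 10.
C(12,10) = 66.
Coefficient = C(12,10) · 2^10 = 66 · 1024 = 67584.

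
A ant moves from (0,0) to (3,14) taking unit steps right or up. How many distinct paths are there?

Each path is a sequence of 17 steps with 3 rights: C(17,3) = 680.

680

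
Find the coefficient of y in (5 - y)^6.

The general term is C(6,j)·(5)^j·(-y)^(6-j); the y^1 term has j = 5.
C(6,5) = 6.
Coefficient = C(6,5) · 5^5 · (-1)^1 = 6 · 3125 · (-1) = -18750.

-18750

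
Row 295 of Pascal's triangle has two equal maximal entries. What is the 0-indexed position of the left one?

147

For odd n = 295, C(295,k) peaks at k = (n−1)/2 and (n+1)/2; the lesser is 147.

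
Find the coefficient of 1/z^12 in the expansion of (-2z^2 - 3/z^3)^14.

1260971712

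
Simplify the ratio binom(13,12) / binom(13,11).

1/6

C(n,k+1)/C(n,k) = (n−k)/(k+1) = (13−11)/(11+1) = 2/12 = 1/6.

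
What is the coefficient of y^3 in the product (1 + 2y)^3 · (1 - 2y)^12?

-456

Coefficient of y^3 = Σ_{j} C(3,j)·2^j·C(12,3-j)·(-2)^(3-j) for j from 0 to 3.
= (-1760) + 1584 + (-288) + 8 = -456.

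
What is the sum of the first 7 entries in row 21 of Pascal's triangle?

1 + 21 + 210 + 1330 + 5985 + 20349 + 54264 = 82160.

82160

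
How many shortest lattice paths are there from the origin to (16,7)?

Each path is a sequence of 23 steps with 16 rights: C(23,16) = 245157.

245157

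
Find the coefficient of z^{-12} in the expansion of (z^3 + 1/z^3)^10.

120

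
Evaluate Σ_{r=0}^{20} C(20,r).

Setting x = 1 in (1+x)^20 gives Σ C(20,r) = 2^20 = 1048576.

1048576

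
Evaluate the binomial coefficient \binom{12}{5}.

792

C(12,5) = (12·11·10·9·8) / 5! = 95040 / 120 = 792.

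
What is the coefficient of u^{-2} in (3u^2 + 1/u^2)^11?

General term: C(11,j)·(3u^2)^j·(1/u^2)^(11-j), with u-exponent 2j − 2(11−j) = 4j − 22.
Set 4j − 22 = -2: j = 5.
C(11,5) = 462; 3^5 = 243; 1^6 = 1.
Coefficient = 462 · 243 · 1 = 112266.

112266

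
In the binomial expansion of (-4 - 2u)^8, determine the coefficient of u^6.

28672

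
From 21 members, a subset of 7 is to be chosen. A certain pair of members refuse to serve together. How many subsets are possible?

All 7-subsets: C(21,7) = 116280. Those containing both fixed elements: C(19,5) = 11628.
116280 − 11628 = 104652.

104652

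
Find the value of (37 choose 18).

17672631900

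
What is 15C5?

3003

C(15,5) = (15·14·13·12·11) / 5! = 360360 / 120 = 3003.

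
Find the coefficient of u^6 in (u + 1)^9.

84

The general term is C(9,j)·(u)^j·(1)^(9-j); the u^6 term has j = 6.
C(9,6) = 84.
Coefficient = C(9,6) = 84.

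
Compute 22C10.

646646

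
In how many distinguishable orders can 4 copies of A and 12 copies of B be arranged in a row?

Choose positions for the A's: C(16,4) = 1820.

1820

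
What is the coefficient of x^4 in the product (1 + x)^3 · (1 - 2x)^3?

Coefficient of x^4 = Σ_{j} C(3,j)·1^j·C(3,4-j)·(-2)^(4-j) for j from 1 to 3.
= (-24) + 36 + (-6) = 6.

6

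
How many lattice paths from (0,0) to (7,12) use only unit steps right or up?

50388

Each path is a sequence of 19 steps with 7 rights: C(19,7) = 50388.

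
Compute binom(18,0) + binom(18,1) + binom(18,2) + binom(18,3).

1 + 18 + 153 + 816 = 988.

988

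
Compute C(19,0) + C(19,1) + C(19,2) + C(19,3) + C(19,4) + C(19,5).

16664

1 + 19 + 171 + 969 + 3876 + 11628 = 16664.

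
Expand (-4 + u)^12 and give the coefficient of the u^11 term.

-48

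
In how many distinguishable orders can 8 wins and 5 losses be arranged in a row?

1287

Choose positions for the wins: C(13,8) = 1287.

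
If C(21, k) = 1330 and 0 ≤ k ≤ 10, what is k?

3

C(21,k) increases on 0 ≤ k ≤ 10. C(21,2) = 210 and C(21,3) = 1330, so k = 3.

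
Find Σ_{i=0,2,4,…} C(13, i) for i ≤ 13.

Half of (1+1)^13 + (1−1)^13 gives the even-index sum: 2^12 = 4096.

4096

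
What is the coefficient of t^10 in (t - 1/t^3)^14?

-14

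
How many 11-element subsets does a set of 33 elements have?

C(33,11) = (33·32·31·30·29·28·27·26·25·24·23) / 11! = 7725366544896000 / 39916800 = 193536720.

193536720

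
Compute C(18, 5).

8568

C(18,5) = (18·17·16·15·14) / 5! = 1028160 / 120 = 8568.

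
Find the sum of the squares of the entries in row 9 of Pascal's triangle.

By Vandermonde's identity, Σ C(9,j)² = C(18,9) = 48620.

48620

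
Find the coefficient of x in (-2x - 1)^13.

The general term is C(13,j)·(-2x)^j·(-1)^(13-j); the x^1 term has j = 1.
C(13,1) = 13.
Coefficient = C(13,1) · (-2)^1 = 13 · (-2) = -26.

-26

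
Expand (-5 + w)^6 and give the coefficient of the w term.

-18750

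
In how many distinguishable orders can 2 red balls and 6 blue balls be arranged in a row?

28

Choose positions for the red balls: C(8,2) = 28.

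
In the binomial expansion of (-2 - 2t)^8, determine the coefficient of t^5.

14336

The general term is C(8,j)·(-2)^j·(-2t)^(8-j); the t^5 term has j = 3.
C(8,3) = 56.
Coefficient = C(8,3) · (-2)^3 · (-2)^5 = 56 · (-8) · (-32) = 14336.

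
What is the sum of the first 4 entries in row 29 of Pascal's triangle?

1 + 29 + 406 + 3654 = 4090.

4090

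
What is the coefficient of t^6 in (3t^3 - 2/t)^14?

-249080832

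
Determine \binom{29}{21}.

C(29,21) = C(29,8) by symmetry.
C(29,8) = (29·28·27·26·25·24·23·22) / 8! = 173059286400 / 40320 = 4292145.

4292145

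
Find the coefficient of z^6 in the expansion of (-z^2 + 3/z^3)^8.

General term: C(8,j)·(-z^2)^j·(3/z^3)^(8-j), with z-exponent 2j − 3(8−j) = 5j − 24.
Set 5j − 24 = 6: j = 6.
C(8,6) = 28; (-1)^6 = 1; 3^2 = 9.
Coefficient = 28 · 1 · 9 = 252.

252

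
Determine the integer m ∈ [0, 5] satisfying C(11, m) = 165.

3

C(11,m) increases on 0 ≤ m ≤ 5. C(11,2) = 55 and C(11,3) = 165, so m = 3.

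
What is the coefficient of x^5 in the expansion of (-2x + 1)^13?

The general term is C(13,j)·(-2x)^j·(1)^(13-j); the x^5 term has j = 5.
C(13,5) = 1287.
Coefficient = C(13,5) · (-2)^5 = 1287 · (-32) = -41184.

-41184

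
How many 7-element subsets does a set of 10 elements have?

120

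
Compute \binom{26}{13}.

10400600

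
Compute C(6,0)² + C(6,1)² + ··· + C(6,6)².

By Vandermonde's identity, Σ C(6,i)² = C(12,6) = 924.

924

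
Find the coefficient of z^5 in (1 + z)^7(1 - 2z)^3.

Coefficient of z^5 = Σ_{j} C(7,j)·1^j·C(3,5-j)·(-2)^(5-j) for j from 2 to 5.
= (-168) + 420 + (-210) + 21 = 63.

63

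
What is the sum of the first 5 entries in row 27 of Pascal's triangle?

1 + 27 + 351 + 2925 + 17550 = 20854.

20854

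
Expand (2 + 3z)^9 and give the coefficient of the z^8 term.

The general term is C(9,j)·(2)^j·(3z)^(9-j); the z^8 term has j = 1.
C(9,1) = 9.
Coefficient = C(9,1) · 2^1 · 3^8 = 9 · 2 · 6561 = 118098.

118098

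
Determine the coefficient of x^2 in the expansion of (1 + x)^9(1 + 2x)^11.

454

Coefficient of x^2 = Σ_{j} C(9,j)·1^j·C(11,2-j)·2^(2-j) for j from 0 to 2.
= 220 + 198 + 36 = 454.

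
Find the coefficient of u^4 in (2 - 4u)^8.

286720

The general term is C(8,j)·(2)^j·(-4u)^(8-j); the u^4 term has j = 4.
C(8,4) = 70.
Coefficient = C(8,4) · 2^4 · (-4)^4 = 70 · 16 · 256 = 286720.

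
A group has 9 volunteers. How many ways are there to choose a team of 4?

126

This is C(9,4) = 126.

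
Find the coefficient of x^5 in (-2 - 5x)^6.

37500

The general term is C(6,j)·(-2)^j·(-5x)^(6-j); the x^5 term has j = 1.
C(6,1) = 6.
Coefficient = C(6,1) · (-2)^1 · (-5)^5 = 6 · (-2) · (-3125) = 37500.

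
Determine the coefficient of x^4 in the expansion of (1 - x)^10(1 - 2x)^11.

31230

Coefficient of x^4 = Σ_{j} C(10,j)·(-1)^j·C(11,4-j)·(-2)^(4-j) for j from 0 to 4.
= 5280 + 13200 + 9900 + 2640 + 210 = 31230.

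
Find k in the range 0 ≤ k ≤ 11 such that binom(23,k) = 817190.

9

C(23,k) increases on 0 ≤ k ≤ 11. C(23,8) = 490314 and C(23,9) = 817190, so k = 9.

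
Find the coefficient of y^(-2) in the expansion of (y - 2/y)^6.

General term: C(6,j)·(y)^j·(-2/y)^(6-j), with y-exponent 1j − 1(6−j) = 2j − 6.
Set 2j − 6 = -2: j = 2.
C(6,2) = 15; 1^2 = 1; (-2)^4 = 16.
Coefficient = 15 · 1 · 16 = 240.

240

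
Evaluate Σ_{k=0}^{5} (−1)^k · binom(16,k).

The partial alternating sum Σ_{k=0}^{5} (−1)^k C(16,k) = (−1)^5 C(15,5) = -3003.

-3003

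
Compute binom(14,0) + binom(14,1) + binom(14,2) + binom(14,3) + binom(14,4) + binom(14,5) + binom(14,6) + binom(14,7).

1 + 14 + 91 + 364 + 1001 + 2002 + 3003 + 3432 = 9908.

9908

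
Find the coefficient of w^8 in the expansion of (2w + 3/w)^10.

15360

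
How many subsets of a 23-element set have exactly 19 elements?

8855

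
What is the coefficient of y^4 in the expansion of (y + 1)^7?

The general term is C(7,j)·(y)^j·(1)^(7-j); the y^4 term has j = 4.
C(7,4) = 35.
Coefficient = C(7,4) = 35.

35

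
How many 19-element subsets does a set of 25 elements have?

C(25,19) = C(25,6) by symmetry.
C(25,6) = (25·24·23·22·21·20) / 6! = 127512000 / 720 = 177100.

177100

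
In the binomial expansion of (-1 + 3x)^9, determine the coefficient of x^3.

The general term is C(9,j)·(-1)^j·(3x)^(9-j); the x^3 term has j = 6.
C(9,6) = 84.
Coefficient = C(9,6) · 3^3 = 84 · 27 = 2268.

2268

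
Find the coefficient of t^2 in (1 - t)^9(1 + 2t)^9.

Coefficient of t^2 = Σ_{j} C(9,j)·(-1)^j·C(9,2-j)·2^(2-j) for j from 0 to 2.
= 144 + (-162) + 36 = 18.

18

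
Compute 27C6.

C(27,6) = (27·26·25·24·23·22) / 6! = 213127200 / 720 = 296010.

296010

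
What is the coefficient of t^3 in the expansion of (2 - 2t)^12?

The general term is C(12,j)·(2)^j·(-2t)^(12-j); the t^3 term has j = 9.
C(12,9) = 220.
Coefficient = C(12,9) · 2^9 · (-2)^3 = 220 · 512 · (-8) = -901120.

-901120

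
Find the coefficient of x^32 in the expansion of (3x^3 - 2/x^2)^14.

General term: C(14,j)·(3x^3)^j·(-2/x^2)^(14-j), with x-exponent 3j − 2(14−j) = 5j − 28.
Set 5j − 28 = 32: j = 12.
C(14,12) = 91; 3^12 = 531441; (-2)^2 = 4.
Coefficient = 91 · 531441 · 4 = 193444524.

193444524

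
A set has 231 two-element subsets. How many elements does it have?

n(n−1)/2 = 231 ⇒ n(n−1) = 462. Since 22·21 = 462, n = 22.

22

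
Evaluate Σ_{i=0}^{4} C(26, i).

17902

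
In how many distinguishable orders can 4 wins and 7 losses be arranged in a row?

330

Choose positions for the wins: C(11,4) = 330.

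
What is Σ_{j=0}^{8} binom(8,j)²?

12870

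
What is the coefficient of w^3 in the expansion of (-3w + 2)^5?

The general term is C(5,j)·(-3w)^j·(2)^(5-j); the w^3 term has j = 3.
C(5,3) = 10.
Coefficient = C(5,3) · (-3)^3 · 2^2 = 10 · (-27) · 4 = -1080.

-1080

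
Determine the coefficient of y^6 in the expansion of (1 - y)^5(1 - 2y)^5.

1970

Coefficient of y^6 = Σ_{j} C(5,j)·(-1)^j·C(5,6-j)·(-2)^(6-j) for j from 1 to 5.
= 160 + 800 + 800 + 200 + 10 = 1970.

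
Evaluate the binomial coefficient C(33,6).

1107568

C(33,6) = (33·32·31·30·29·28) / 6! = 797448960 / 720 = 1107568.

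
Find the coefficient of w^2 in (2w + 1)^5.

40

The general term is C(5,j)·(2w)^j·(1)^(5-j); the w^2 term has j = 2.
C(5,2) = 10.
Coefficient = C(5,2) · 2^2 = 10 · 4 = 40.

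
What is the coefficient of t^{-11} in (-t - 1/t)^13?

General term: C(13,j)·(-t)^j·(-1/t)^(13-j), with t-exponent 1j − 1(13−j) = 2j − 13.
Set 2j − 13 = -11: j = 1.
C(13,1) = 13; (-1)^1 = -1; (-1)^12 = 1.
Coefficient = 13 · (-1) · 1 = -13.

-13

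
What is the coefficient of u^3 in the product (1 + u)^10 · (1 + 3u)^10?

8760

Coefficient of u^3 = Σ_{j} C(10,j)·1^j·C(10,3-j)·3^(3-j) for j from 0 to 3.
= 3240 + 4050 + 1350 + 120 = 8760.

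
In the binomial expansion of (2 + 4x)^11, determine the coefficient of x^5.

30277632

The general term is C(11,j)·(2)^j·(4x)^(11-j); the x^5 term has j = 6.
C(11,6) = 462.
Coefficient = C(11,6) · 2^6 · 4^5 = 462 · 64 · 1024 = 30277632.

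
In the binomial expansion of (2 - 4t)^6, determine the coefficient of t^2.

3840

The general term is C(6,j)·(2)^j·(-4t)^(6-j); the t^2 term has j = 4.
C(6,4) = 15.
Coefficient = C(6,4) · 2^4 · (-4)^2 = 15 · 16 · 16 = 3840.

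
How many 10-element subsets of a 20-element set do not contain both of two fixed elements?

All 10-subsets: C(20,10) = 184756. Those containing both fixed elements: C(18,8) = 43758.
184756 − 43758 = 140998.

140998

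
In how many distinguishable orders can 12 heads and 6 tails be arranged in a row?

Choose positions for the heads: C(18,12) = 18564.

18564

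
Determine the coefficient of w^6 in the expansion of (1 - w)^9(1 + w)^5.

45

Coefficient of w^6 = Σ_{j} C(9,j)·(-1)^j·C(5,6-j)·1^(6-j) for j from 1 to 6.
= (-9) + 180 + (-840) + 1260 + (-630) + 84 = 45.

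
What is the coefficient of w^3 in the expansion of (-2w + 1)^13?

-2288

The general term is C(13,j)·(-2w)^j·(1)^(13-j); the w^3 term has j = 3.
C(13,3) = 286.
Coefficient = C(13,3) · (-2)^3 = 286 · (-8) = -2288.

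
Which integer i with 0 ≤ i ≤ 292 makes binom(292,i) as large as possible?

146

C(292,i) is maximized at i = 292/2 = 146.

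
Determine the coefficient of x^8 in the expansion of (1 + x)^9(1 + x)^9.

Coefficient of x^8 = Σ_{j} C(9,j)·C(9,8-j) for j from 0 to 8.
= 9 + 324 + 3024 + 10584 + 15876 + 10584 + 3024 + 324 + 9 = 43758.

43758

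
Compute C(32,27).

201376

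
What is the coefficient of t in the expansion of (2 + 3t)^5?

240

The general term is C(5,j)·(2)^j·(3t)^(5-j); the t^1 term has j = 4.
C(5,4) = 5.
Coefficient = C(5,4) · 2^4 · 3^1 = 5 · 16 · 3 = 240.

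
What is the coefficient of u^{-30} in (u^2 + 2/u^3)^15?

1863680

General term: C(15,j)·(u^2)^j·(2/u^3)^(15-j), with u-exponent 2j − 3(15−j) = 5j − 45.
Set 5j − 45 = -30: j = 3.
C(15,3) = 455; 1^3 = 1; 2^12 = 4096.
Coefficient = 455 · 1 · 4096 = 1863680.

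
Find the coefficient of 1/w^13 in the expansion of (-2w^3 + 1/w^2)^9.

-18

General term: C(9,j)·(-2w^3)^j·(1/w^2)^(9-j), with w-exponent 3j − 2(9−j) = 5j − 18.
Set 5j − 18 = -13: j = 1.
C(9,1) = 9; (-2)^1 = -2; 1^8 = 1.
Coefficient = 9 · (-2) · 1 = -18.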